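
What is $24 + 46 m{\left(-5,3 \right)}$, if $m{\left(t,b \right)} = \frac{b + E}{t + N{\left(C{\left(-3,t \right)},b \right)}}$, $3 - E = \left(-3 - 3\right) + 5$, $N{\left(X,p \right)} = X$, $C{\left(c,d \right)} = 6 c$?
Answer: $10$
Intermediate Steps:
$E = 4$ ($E = 3 - \left(\left(-3 - 3\right) + 5\right) = 3 - \left(-6 + 5\right) = 3 - -1 = 3 + 1 = 4$)
$m{\left(t,b \right)} = \frac{4 + b}{-18 + t}$ ($m{\left(t,b \right)} = \frac{b + 4}{t + 6 \left(-3\right)} = \frac{4 + b}{t - 18} = \frac{4 + b}{-18 + t}$)
$24 + 46 m{\left(-5,3 \right)} = 24 + 46 \frac{4 + 3}{-18 - 5} = 24 + 46 \frac{1}{-23} \cdot 7 = 24 + 46 \left(\left(- \frac{1}{23}\right) 7\right) = 24 + 46 \left(- \frac{7}{23}\right) = 24 - 14 = 10$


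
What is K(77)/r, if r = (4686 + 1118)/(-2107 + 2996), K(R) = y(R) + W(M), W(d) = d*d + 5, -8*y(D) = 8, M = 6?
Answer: 8890/1451 ≈ 6.1268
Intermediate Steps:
y(D) = -1 (y(D) = -1/8*8 = -1)
W(d) = 5 + d**2 (W(d) = d**2 + 5 = 5 + d**2)
K(R) = 40 (K(R) = -1 + (5 + 6**2) = -1 + (5 + 36) = -1 + 41 = 40)
r = 5804/889 ≈ 6.5287
K(77)/r = 40/(5804/889) = 40*(889/5804) = 8890/1451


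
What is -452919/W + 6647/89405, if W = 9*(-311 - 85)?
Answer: 13505637701/106213140 ≈ 127.16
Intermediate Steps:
W = -3564 (W = 9*(-396) = -3564)
-452919/W + 6647/89405 = -452919/(-3564) + 6647/89405 = -452919*(-1/3564) + 6647*(1/89405) = 150973/1188 + 6647/89405 = 13505637701/106213140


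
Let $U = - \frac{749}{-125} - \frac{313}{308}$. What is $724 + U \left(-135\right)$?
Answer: $\frac{402491}{7700} \approx 52.272$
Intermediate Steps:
$U = \frac{191567}{38500}$ ($U = \left(-749\right) \left(- \frac{1}{125}\right) - \frac{313}{308} = \frac{749}{125} - \frac{313}{308} = \frac{191567}{38500} \approx 4.9758$)
$724 + U \left(-135\right) = 724 + \frac{191567}{38500} \left(-135\right) = 724 - \frac{5172309}{7700} = \frac{402491}{7700}$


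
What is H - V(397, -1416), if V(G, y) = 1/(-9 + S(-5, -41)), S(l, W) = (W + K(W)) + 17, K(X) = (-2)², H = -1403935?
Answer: -40714114/29 ≈ -1.4039e+6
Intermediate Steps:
K(X) = 4
S(l, W) = 21 + W (S(l, W) = (W + 4) + 17 = (4 + W) + 17 = 21 + W)
V(G, y) = -1/29 (V(G, y) = 1/(-9 + (21 - 41)) = 1/(-9 - 20) = 1/(-29) = -1/29)
H - V(397, -1416) = -1403935 - 1*(-1/29) = -1403935 + 1/29 = -40714114/29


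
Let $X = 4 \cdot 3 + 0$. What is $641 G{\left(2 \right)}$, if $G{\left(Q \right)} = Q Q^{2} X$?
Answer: $61536$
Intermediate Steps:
$X = 12$ ($X = 12 + 0 = 12$)
$G{\left(Q \right)} = 12 Q^{3}$ ($G{\left(Q \right)} = Q Q^{2} \cdot 12 = Q^{3} \cdot 12 = 12 Q^{3}$)
$641 G{\left(2 \right)} = 641 \cdot 12 \cdot 2^{3} = 641 \cdot 12 \cdot 8 = 641 \cdot 96 = 61536$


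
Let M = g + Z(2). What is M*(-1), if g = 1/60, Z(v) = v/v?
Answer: -61/60 ≈ -1.0167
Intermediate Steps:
Z(v) = 1
g = 1/60 ≈ 0.016667
M = 61/60 (M = 1/60 + 1 = 61/60 ≈ 1.0167)
M*(-1) = (61/60)*(-1) = -61/60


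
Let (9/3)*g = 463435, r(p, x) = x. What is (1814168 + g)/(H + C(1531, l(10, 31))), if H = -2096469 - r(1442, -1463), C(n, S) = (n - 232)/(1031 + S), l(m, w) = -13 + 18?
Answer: -6118552804/6511274751 ≈ -0.93969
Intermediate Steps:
l(m, w) = 5
g = 463435/3 (g = (1/3)*463435 = 463435/3 ≈ 1.5448e+5)
C(n, S) = (-232 + n)/(1031 + S)
H = -2095006 (H = -2096469 - 1*(-1463) = -2096469 + 1463 = -2095006)
(1814168 + g)/(H + C(1531, l(10, 31))) = (1814168 + 463435/3)/(-2095006 + (-232 + 1531)/(1031 + 5)) = 5905939/(3*(-2095006 + 1299/1036)) = 5905939/(3*(-2170424917/1036)) = (5905939/3)*(-1036/2170424917) = -6118552804/6511274751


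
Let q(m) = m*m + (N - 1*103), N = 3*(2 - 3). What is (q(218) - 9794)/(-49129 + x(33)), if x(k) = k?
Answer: -4703/6137 ≈ -0.76634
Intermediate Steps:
N = -3 (N = 3*(-1) = -3)
q(m) = -106 + m² (q(m) = m*m + (-3 - 1*103) = m² + (-3 - 103) = m² - 106 = -106 + m²)
(q(218) - 9794)/(-49129 + x(33)) = ((-106 + 218²) - 9794)/(-49129 + 33) = ((-106 + 47524) - 9794)/(-49096) = (47418 - 9794)*(-1/49096) = 37624*(-1/49096) = -4703/6137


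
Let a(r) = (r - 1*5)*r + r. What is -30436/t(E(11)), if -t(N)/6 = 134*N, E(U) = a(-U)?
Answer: 7609/33165 ≈ 0.22943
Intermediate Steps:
a(r) = r + r*(-5 + r) (a(r) = (r - 5)*r + r = (-5 + r)*r + r = r*(-5 + r) + r = r + r*(-5 + r))
E(U) = -U*(-4 - U) (E(U) = (-U)*(-4 - U) = -U*(-4 - U))
t(N) = -804*N
-30436/t(E(11)) = -30436*(-1/(8844*(4 + 11))) = -30436/((-8844*15)) = -30436/((-804*165)) = -30436/(-132660) = -30436*(-1/132660) = 7609/33165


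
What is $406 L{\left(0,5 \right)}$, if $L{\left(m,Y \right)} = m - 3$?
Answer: $-1218$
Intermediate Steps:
$L{\left(m,Y \right)} = -3 + m$
$406 L{\left(0,5 \right)} = 406 \left(-3 + 0\right) = 406 \left(-3\right) = -1218$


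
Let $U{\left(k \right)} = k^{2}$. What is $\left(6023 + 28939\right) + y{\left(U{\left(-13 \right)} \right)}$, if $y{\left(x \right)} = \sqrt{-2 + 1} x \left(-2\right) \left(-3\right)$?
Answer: $34962 + 1014 i \approx 34962.0 + 1014.0 i$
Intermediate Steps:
$y{\left(x \right)} = 6 i x$ ($y{\left(x \right)} = \sqrt{-1} \left(- 2 x\right) \left(-3\right) = i \left(- 2 x\right) \left(-3\right) = - 2 i x \left(-3\right) = 6 i x$)
$\left(6023 + 28939\right) + y{\left(U{\left(-13 \right)} \right)} = \left(6023 + 28939\right) + 6 i \left(-13\right)^{2} = 34962 + 6 i 169 = 34962 + 1014 i$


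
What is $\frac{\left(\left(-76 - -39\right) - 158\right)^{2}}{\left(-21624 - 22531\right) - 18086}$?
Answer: $- \frac{12675}{20747} \approx -0.61093$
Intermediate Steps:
$\frac{\left(\left(-76 - -39\right) - 158\right)^{2}}{\left(-21624 - 22531\right) - 18086} = \frac{\left(\left(-76 + 39\right) - 158\right)^{2}}{-44155 - 18086} = \frac{\left(-37 - 158\right)^{2}}{-62241} = \left(-195\right)^{2} \left(- \frac{1}{62241}\right) = 38025 \left(- \frac{1}{62241}\right) = - \frac{12675}{20747}$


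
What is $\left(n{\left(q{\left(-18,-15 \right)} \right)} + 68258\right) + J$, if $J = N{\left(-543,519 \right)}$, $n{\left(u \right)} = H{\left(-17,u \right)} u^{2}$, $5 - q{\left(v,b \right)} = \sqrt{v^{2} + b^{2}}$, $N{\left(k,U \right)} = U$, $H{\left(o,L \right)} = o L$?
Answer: $-73343 + 31824 \sqrt{61} \approx 1.7521 \cdot 10^{5}$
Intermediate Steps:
$H{\left(o,L \right)} = L o$
$q{\left(v,b \right)} = 5 - \sqrt{b^{2} + v^{2}}$ ($q{\left(v,b \right)} = 5 - \sqrt{v^{2} + b^{2}} = 5 - \sqrt{b^{2} + v^{2}}$)
$n{\left(u \right)} = - 17 u^{3}$ ($n{\left(u \right)} = u \left(-17\right) u^{2} = - 17 u u^{2} = - 17 u^{3}$)
$J = 519$
$\left(n{\left(q{\left(-18,-15 \right)} \right)} + 68258\right) + J = \left(- 17 \left(5 - \sqrt{\left(-15\right)^{2} + \left(-18\right)^{2}}\right)^{3} + 68258\right) + 519 = \left(- 17 \left(5 - \sqrt{225 + 324}\right)^{3} + 68258\right) + 519 = \left(- 17 \left(5 - \sqrt{549}\right)^{3} + 68258\right) + 519 = \left(- 17 \left(5 - 3 \sqrt{61}\right)^{3} + 68258\right) + 519 = \left(68258 - 17 \left(5 - 3 \sqrt{61}\right)^{3}\right) + 519 = 68777 - 17 \left(5 - 3 \sqrt{61}\right)^{3}$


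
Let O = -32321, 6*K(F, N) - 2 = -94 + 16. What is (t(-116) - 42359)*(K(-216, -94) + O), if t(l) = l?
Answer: 4120117475/3 ≈ 1.3734e+9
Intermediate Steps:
K(F, N) = -38/3 (K(F, N) = ⅓ + (-94 + 16)/6 = ⅓ + (⅙)*(-78) = ⅓ - 13 = -38/3)
(t(-116) - 42359)*(K(-216, -94) + O) = (-116 - 42359)*(-38/3 - 32321) = -42475*(-97001/3) = 4120117475/3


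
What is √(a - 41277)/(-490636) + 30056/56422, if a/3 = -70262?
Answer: 15028/28211 - 3*I*√28007/490636 ≈ 0.5327 - 0.0010233*I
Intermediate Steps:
a = -210786 (a = 3*(-70262) = -210786)
√(a - 41277)/(-490636) + 30056/56422 = √(-210786 - 41277)/(-490636) + 30056/56422 = √(-252063)*(-1/490636) + 30056*(1/56422) = (3*I*√28007)*(-1/490636) + 15028/28211 = -3*I*√28007/490636 + 15028/28211 = 15028/28211 - 3*I*√28007/490636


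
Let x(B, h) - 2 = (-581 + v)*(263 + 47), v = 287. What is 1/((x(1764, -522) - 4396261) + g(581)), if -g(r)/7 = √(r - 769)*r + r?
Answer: I/(14*(-320819*I + 581*√47)) ≈ -2.2261e-7 + 2.7638e-9*I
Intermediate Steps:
x(B, h) = -91138 (x(B, h) = 2 + (-581 + 287)*(263 + 47) = 2 - 294*310 = 2 - 91140 = -91138)
g(r) = -7*r - 7*r*√(-769 + r) (g(r) = -7*(√(r - 769)*r + r) = -7*(√(-769 + r)*r + r) = -7*(r*√(-769 + r) + r) = -7*(r + r*√(-769 + r)) = -7*r - 7*r*√(-769 + r))
1/((x(1764, -522) - 4396261) + g(581)) = 1/((-91138 - 4396261) - 7*581*(1 + √(-769 + 581))) = 1/(-4487399 - 7*581*(1 + √(-188))) = 1/(-4487399 - 7*581*(1 + 2*I*√47)) = 1/(-4487399 + (-4067 - 8134*I*√47)) = 1/(-4491466 - 8134*I*√47)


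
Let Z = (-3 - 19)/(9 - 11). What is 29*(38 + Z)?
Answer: 1421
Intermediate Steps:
Z = 11 (Z = -22/(-2) = -22*(-½) = 11)
29*(38 + Z) = 29*(38 + 11) = 29*49 = 1421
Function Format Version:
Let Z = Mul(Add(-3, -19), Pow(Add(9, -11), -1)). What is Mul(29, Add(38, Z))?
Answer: 1421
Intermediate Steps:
Z = 11 (Z = Mul(-22, Pow(-2, -1)) = Mul(-22, Rational(-1, 2)) = 11)
Mul(29, Add(38, Z)) = Mul(29, Add(38, 11)) = Mul(29, 49) = 1421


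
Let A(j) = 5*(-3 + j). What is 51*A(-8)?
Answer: -2805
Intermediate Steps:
A(j) = -15 + 5*j
51*A(-8) = 51*(-15 + 5*(-8)) = 51*(-15 - 40) = 51*(-55) = -2805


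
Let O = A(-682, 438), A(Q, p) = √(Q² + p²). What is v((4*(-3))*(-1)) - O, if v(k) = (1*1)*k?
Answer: 12 - 2*√164242 ≈ -798.54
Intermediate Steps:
O = 2*√164242 (O = √((-682)² + 438²) = √(465124 + 191844) = √656968 = 2*√164242 ≈ 810.54)
v(k) = k (v(k) = 1*k = k)
v((4*(-3))*(-1)) - O = (4*(-3))*(-1) - 2*√164242 = -12*(-1) - 2*√164242 = 12 - 2*√164242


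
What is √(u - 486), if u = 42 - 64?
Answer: 2*I*√127 ≈ 22.539*I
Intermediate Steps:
u = -22
√(u - 486) = √(-22 - 486) = √(-508) = 2*I*√127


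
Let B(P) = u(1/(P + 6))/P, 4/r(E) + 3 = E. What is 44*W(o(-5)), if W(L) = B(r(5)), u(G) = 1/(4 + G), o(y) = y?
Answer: 16/3 ≈ 5.3333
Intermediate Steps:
r(E) = 4/(-3 + E)
B(P) = 1/(P*(4 + 1/(6 + P))) (B(P) = 1/((4 + 1/(P + 6))*P) = 1/((4 + 1/(6 + P))*P) = 1/(P*(4 + 1/(6 + P))))
W(L) = 4/33 (W(L) = (6 + 4/(-3 + 5))/(((4/(-3 + 5)))*(25 + 4*(4/(-3 + 5)))) = (6 + 4/2)/(((4/2))*(25 + 4*(4/2))) = (6 + 4*(½))/(((4*(½)))*(25 + 4*(4*(½)))) = (6 + 2)/(2*(25 + 4*2)) = (½)*8/(25 + 8) = (½)*8/33 = (½)*(1/33)*8 = 4/33)
44*W(o(-5)) = 44*(4/33) = 16/3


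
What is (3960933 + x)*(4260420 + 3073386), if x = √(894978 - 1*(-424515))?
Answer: 29048714200998 + 7333806*√1319493 ≈ 2.9057e+13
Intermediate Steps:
x = √1319493 (x = √(894978 + 424515) = √1319493 ≈ 1148.7)
(3960933 + x)*(4260420 + 3073386) = (3960933 + √1319493)*(4260420 + 3073386) = (3960933 + √1319493)*7333806 = 29048714200998 + 7333806*√1319493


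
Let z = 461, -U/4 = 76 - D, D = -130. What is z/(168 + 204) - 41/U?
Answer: 98779/76632 ≈ 1.2890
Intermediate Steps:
U = -824 (U = -4*(76 - 1*(-130)) = -4*(76 + 130) = -4*206 = -824)
z/(168 + 204) - 41/U = 461/(168 + 204) - 41/(-824) = 461/372 - 41*(-1/824) = 461*(1/372) + 41/824 = 461/372 + 41/824 = 98779/76632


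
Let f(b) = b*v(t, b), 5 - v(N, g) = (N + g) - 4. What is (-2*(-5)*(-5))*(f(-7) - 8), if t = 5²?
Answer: -2750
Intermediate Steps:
t = 25
v(N, g) = 9 - N - g (v(N, g) = 5 - ((N + g) - 4) = 5 - (-4 + N + g) = 5 + (4 - N - g) = 9 - N - g)
f(b) = b*(-16 - b) (f(b) = b*(9 - 1*25 - b) = b*(9 - 25 - b) = b*(-16 - b))
(-2*(-5)*(-5))*(f(-7) - 8) = (-2*(-5)*(-5))*(-1*(-7)*(16 - 7) - 8) = (10*(-5))*(-1*(-7)*9 - 8) = -50*(63 - 8) = -50*55 = -2750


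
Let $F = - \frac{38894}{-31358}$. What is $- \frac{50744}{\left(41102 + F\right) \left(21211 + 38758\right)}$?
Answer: $- \frac{795615176}{38647484111145} \approx -2.0586 \cdot 10^{-5}$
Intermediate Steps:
$F = \frac{19447}{15679}$ ($F = \left(-38894\right) \left(- \frac{1}{31358}\right) = \frac{19447}{15679} \approx 1.2403$)
$- \frac{50744}{\left(41102 + F\right) \left(21211 + 38758\right)} = - \frac{50744}{\left(41102 + \frac{19447}{15679}\right) \left(21211 + 38758\right)} = - \frac{50744}{\frac{644457705}{15679} \cdot 59969} = - \frac{50744}{\frac{38647484111145}{15679}} = \left(-50744\right) \frac{15679}{38647484111145} = - \frac{795615176}{38647484111145}$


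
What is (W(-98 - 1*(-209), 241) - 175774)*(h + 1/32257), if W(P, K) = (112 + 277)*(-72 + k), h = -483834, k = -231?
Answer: 4582864876110017/32257 ≈ 1.4207e+11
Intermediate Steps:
W(P, K) = -117867 (W(P, K) = (112 + 277)*(-72 - 231) = 389*(-303) = -117867)
(W(-98 - 1*(-209), 241) - 175774)*(h + 1/32257) = (-117867 - 175774)*(-483834 + 1/32257) = -293641*(-483834 + 1/32257) = -293641*(-15607033337/32257) = 4582864876110017/32257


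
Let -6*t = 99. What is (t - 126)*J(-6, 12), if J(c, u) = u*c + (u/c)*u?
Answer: 13680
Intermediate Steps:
t = -33/2 (t = -⅙*99 = -33/2 ≈ -16.500)
J(c, u) = c*u + u²/c
(t - 126)*J(-6, 12) = (-33/2 - 126)*(12*(12 + (-6)²)/(-6)) = -1710*(-1)*(12 + 36)/6 = -1710*(-1)*48/6 = -285/2*(-96) = 13680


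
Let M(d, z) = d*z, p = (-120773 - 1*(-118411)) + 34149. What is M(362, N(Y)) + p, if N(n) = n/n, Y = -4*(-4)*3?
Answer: 32149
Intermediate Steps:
Y = 48 (Y = 16*3 = 48)
N(n) = 1
p = 31787 (p = (-120773 + 118411) + 34149 = -2362 + 34149 = 31787)
M(362, N(Y)) + p = 362*1 + 31787 = 362 + 31787 = 32149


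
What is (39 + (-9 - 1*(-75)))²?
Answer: 11025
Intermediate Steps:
(39 + (-9 - 1*(-75)))² = (39 + (-9 + 75))² = (39 + 66)² = 105² = 11025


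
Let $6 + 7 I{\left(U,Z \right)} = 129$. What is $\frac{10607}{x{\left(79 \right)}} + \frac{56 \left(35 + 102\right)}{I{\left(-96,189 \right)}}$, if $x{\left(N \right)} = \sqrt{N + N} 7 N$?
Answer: $\frac{53704}{123} + \frac{10607 \sqrt{158}}{87374} \approx 438.14$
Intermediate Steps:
$I{\left(U,Z \right)} = \frac{123}{7}$ ($I{\left(U,Z \right)} = - \frac{6}{7} + \frac{1}{7} \cdot 129 = - \frac{6}{7} + \frac{129}{7} = \frac{123}{7}$)
$x{\left(N \right)} = 7 \sqrt{2} N^{\frac{3}{2}}$ ($x{\left(N \right)} = \sqrt{2 N} 7 N = \sqrt{2} \sqrt{N} 7 N = 7 \sqrt{2} \sqrt{N} N = 7 \sqrt{2} N^{\frac{3}{2}}$)
$\frac{10607}{x{\left(79 \right)}} + \frac{56 \left(35 + 102\right)}{I{\left(-96,189 \right)}} = \frac{10607}{7 \sqrt{2} \cdot 79^{\frac{3}{2}}} + \frac{56 \left(35 + 102\right)}{\frac{123}{7}} = \frac{10607}{7 \sqrt{2} \cdot 79 \sqrt{79}} + 56 \cdot 137 \cdot \frac{7}{123} = \frac{10607}{553 \sqrt{158}} + 7672 \cdot \frac{7}{123} = 10607 \frac{\sqrt{158}}{87374} + \frac{53704}{123} = \frac{10607 \sqrt{158}}{87374} + \frac{53704}{123} = \frac{53704}{123} + \frac{10607 \sqrt{158}}{87374}$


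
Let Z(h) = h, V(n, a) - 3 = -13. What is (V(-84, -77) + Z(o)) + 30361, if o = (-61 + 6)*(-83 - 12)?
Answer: 35576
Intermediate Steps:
V(n, a) = -10 (V(n, a) = 3 - 13 = -10)
o = 5225 (o = -55*(-95) = 5225)
(V(-84, -77) + Z(o)) + 30361 = (-10 + 5225) + 30361 = 5215 + 30361 = 35576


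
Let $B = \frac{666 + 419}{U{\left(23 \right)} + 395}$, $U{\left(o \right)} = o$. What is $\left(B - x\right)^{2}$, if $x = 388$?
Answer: $\frac{25952887801}{174724} \approx 1.4854 \cdot 10^{5}$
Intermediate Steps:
$B = \frac{1085}{418}$ ($B = \frac{666 + 419}{23 + 395} = \frac{1085}{418} \approx 2.5957$)
$\left(B - x\right)^{2} = \left(\frac{1085}{418} - 388\right)^{2} = \left(- \frac{161099}{418}\right)^{2} = \frac{25952887801}{174724}$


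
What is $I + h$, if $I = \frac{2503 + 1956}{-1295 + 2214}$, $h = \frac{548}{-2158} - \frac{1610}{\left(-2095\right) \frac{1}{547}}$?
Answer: $\frac{176565062179}{415480819} \approx 424.97$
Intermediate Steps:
$h = \frac{189933780}{452101}$ ($h = 548 \left(- \frac{1}{2158}\right) - \frac{1610}{\left(-2095\right) \frac{1}{547}} = - \frac{274}{1079} - \frac{1610}{- \frac{2095}{547}} = - \frac{274}{1079} - - \frac{176134}{419} = - \frac{274}{1079} + \frac{176134}{419} = \frac{189933780}{452101} \approx 420.11$)
$I = \frac{4459}{919} \approx 4.852$
$I + h = \frac{4459}{919} + \frac{189933780}{452101} = \frac{176565062179}{415480819}$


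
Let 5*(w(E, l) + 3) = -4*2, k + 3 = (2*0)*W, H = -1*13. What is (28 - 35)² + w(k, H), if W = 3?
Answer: 222/5 ≈ 44.400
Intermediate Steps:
H = -13
k = -3 (k = -3 + (2*0)*3 = -3 + 0*3 = -3 + 0 = -3)
w(E, l) = -23/5 (w(E, l) = -3 + (-4*2)/5 = -3 + (⅕)*(-8) = -3 - 8/5 = -23/5)
(28 - 35)² + w(k, H) = (28 - 35)² - 23/5 = (-7)² - 23/5 = 49 - 23/5 = 222/5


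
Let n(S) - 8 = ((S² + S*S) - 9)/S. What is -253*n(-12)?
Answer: 15433/4 ≈ 3858.3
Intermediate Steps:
n(S) = 8 + (-9 + 2*S²)/S (n(S) = 8 + ((S² + S*S) - 9)/S = 8 + ((S² + S²) - 9)/S = 8 + (2*S² - 9)/S = 8 + (-9 + 2*S²)/S)
-253*n(-12) = -253*(8 - 9/(-12) + 2*(-12)) = -253*(8 - 9*(-1/12) - 24) = -253*(8 + ¾ - 24) = -253*(-61/4) = 15433/4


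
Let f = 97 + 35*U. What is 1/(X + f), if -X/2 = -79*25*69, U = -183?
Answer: 1/266242 ≈ 3.7560e-6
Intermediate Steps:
X = 272550 (X = -2*(-79*25)*69 = -(-3950)*69 = -2*(-136275) = 272550)
f = -6308 (f = 97 + 35*(-183) = 97 - 6405 = -6308)
1/(X + f) = 1/(272550 - 6308) = 1/266242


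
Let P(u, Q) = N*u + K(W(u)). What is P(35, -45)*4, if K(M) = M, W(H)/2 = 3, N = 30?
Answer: 4224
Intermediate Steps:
W(H) = 6 (W(H) = 2*3 = 6)
P(u, Q) = 6 + 30*u (P(u, Q) = 30*u + 6 = 6 + 30*u)
P(35, -45)*4 = (6 + 30*35)*4 = (6 + 1050)*4 = 1056*4 = 4224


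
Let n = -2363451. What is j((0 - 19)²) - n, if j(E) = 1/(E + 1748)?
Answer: 4984518160/2109 ≈ 2.3635e+6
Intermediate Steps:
j(E) = 1/(1748 + E)
j((0 - 19)²) - n = 1/(1748 + (0 - 19)²) - 1*(-2363451) = 1/(1748 + (-19)²) + 2363451 = 1/(1748 + 361) + 2363451 = 1/2109 + 2363451 = 4984518160/2109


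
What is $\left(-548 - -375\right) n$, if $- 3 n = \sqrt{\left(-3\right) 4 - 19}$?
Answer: $\frac{173 i \sqrt{31}}{3} \approx 321.07 i$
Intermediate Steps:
$n = - \frac{i \sqrt{31}}{3}$ ($n = - \frac{\sqrt{\left(-3\right) 4 - 19}}{3} = - \frac{\sqrt{-12 - 19}}{3} = - \frac{\sqrt{-31}}{3} = - \frac{i \sqrt{31}}{3} \approx - 1.8559 i$)
$\left(-548 - -375\right) n = \left(-548 - -375\right) \left(- \frac{i \sqrt{31}}{3}\right) = \left(-548 + 375\right) \left(- \frac{i \sqrt{31}}{3}\right) = - 173 \left(- \frac{i \sqrt{31}}{3}\right) = \frac{173 i \sqrt{31}}{3}$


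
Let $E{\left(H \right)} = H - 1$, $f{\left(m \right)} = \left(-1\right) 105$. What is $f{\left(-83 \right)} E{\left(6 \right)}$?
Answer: $-525$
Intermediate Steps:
$f{\left(m \right)} = -105$
$E{\left(H \right)} = -1 + H$
$f{\left(-83 \right)} E{\left(6 \right)} = - 105 \left(-1 + 6\right) = \left(-105\right) 5 = -525$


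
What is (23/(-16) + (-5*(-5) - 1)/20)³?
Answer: -6859/512000 ≈ -0.013396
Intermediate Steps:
(23/(-16) + (-5*(-5) - 1)/20)³ = (23*(-1/16) + (25 - 1)*(1/20))³ = (-23/16 + 24*(1/20))³ = (-23/16 + 6/5)³ = (-19/80)³ = -6859/512000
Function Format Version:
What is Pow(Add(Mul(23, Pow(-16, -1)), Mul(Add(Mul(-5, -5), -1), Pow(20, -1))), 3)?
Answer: Rational(-6859, 512000) ≈ -0.013396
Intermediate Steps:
Pow(Add(Mul(23, Pow(-16, -1)), Mul(Add(Mul(-5, -5), -1), Pow(20, -1))), 3) = Pow(Add(Mul(23, Rational(-1, 16)), Mul(Add(25, -1), Rational(1, 20))), 3) = Pow(Add(Rational(-23, 16), Mul(24, Rational(1, 20))), 3) = Pow(Add(Rational(-23, 16), Rational(6, 5)), 3) = Pow(Rational(-19, 80), 3) = Rational(-6859, 512000)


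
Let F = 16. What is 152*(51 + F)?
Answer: 10184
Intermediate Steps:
152*(51 + F) = 152*(51 + 16) = 152*67 = 10184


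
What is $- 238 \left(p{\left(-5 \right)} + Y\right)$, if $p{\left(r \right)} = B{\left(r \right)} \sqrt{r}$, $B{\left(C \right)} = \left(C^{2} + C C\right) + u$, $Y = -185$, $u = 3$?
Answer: $44030 - 12614 i \sqrt{5} \approx 44030.0 - 28206.0 i$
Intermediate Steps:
$B{\left(C \right)} = 3 + 2 C^{2}$ ($B{\left(C \right)} = \left(C^{2} + C C\right) + 3 = \left(C^{2} + C^{2}\right) + 3 = 2 C^{2} + 3 = 3 + 2 C^{2}$)
$p{\left(r \right)} = \sqrt{r} \left(3 + 2 r^{2}\right)$ ($p{\left(r \right)} = \left(3 + 2 r^{2}\right) \sqrt{r} = \sqrt{r} \left(3 + 2 r^{2}\right)$)
$- 238 \left(p{\left(-5 \right)} + Y\right) = - 238 \left(\sqrt{-5} \left(3 + 2 \left(-5\right)^{2}\right) - 185\right) = - 238 \left(i \sqrt{5} \left(3 + 2 \cdot 25\right) - 185\right) = - 238 \left(i \sqrt{5} \left(3 + 50\right) - 185\right) = - 238 \left(i \sqrt{5} \cdot 53 - 185\right) = - 238 \left(53 i \sqrt{5} - 185\right) = - 238 \left(-185 + 53 i \sqrt{5}\right) = 44030 - 12614 i \sqrt{5}$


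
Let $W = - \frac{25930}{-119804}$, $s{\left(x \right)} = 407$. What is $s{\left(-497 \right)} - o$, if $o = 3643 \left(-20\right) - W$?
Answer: $\frac{4388852799}{59902} \approx 73267.0$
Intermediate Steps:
$W = \frac{12965}{59902}$ ($W = \left(-25930\right) \left(- \frac{1}{119804}\right) = \frac{12965}{59902} \approx 0.21644$)
$o = - \frac{4364472685}{59902}$ ($o = 3643 \left(-20\right) - \frac{12965}{59902} = -72860 - \frac{12965}{59902} = - \frac{4364472685}{59902} \approx -72860.0$)
$s{\left(-497 \right)} - o = 407 - - \frac{4364472685}{59902} = 407 + \frac{4364472685}{59902} = \frac{4388852799}{59902}$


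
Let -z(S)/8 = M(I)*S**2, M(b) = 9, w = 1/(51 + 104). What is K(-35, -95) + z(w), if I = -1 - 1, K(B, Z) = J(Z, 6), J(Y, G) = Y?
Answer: -2282447/24025 ≈ -95.003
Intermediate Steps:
w = 1/155 ≈ 0.0064516
K(B, Z) = Z
I = -2
z(S) = -72*S**2
K(-35, -95) + z(w) = -95 - 72*(1/155)**2 = -95 - 72*1/24025 = -95 - 72/24025 = -2282447/24025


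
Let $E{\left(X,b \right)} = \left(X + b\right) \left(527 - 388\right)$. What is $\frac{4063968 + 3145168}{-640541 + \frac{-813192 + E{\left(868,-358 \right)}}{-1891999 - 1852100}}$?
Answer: $- \frac{272643625136}{24224729043} \approx -11.255$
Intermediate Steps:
$E{\left(X,b \right)} = 139 X + 139 b$ ($E{\left(X,b \right)} = \left(X + b\right) 139 = 139 X + 139 b$)
$\frac{4063968 + 3145168}{-640541 + \frac{-813192 + E{\left(868,-358 \right)}}{-1891999 - 1852100}} = \frac{4063968 + 3145168}{-640541 + \frac{-813192 + \left(139 \cdot 868 + 139 \left(-358\right)\right)}{-1891999 - 1852100}} = \frac{7209136}{-640541 + \frac{-813192 + \left(120652 - 49762\right)}{-3744099}} = \frac{7209136}{-640541 + \left(-813192 + 70890\right) \left(- \frac{1}{3744099}\right)} = \frac{7209136}{-640541 - - \frac{82478}{416011}} = \frac{7209136}{-640541 + \frac{82478}{416011}} = \frac{7209136}{- \frac{266472019473}{416011}} = 7209136 \left(- \frac{416011}{266472019473}\right) = - \frac{272643625136}{24224729043}$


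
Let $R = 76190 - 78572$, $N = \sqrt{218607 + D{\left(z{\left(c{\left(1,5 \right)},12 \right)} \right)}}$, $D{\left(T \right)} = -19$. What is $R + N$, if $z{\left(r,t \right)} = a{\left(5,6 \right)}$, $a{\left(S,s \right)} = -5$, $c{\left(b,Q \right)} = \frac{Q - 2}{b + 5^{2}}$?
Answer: $-2382 + 2 \sqrt{54647} \approx -1914.5$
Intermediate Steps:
$c{\left(b,Q \right)} = \frac{-2 + Q}{25 + b}$ ($c{\left(b,Q \right)} = \frac{-2 + Q}{b + 25} = \frac{-2 + Q}{25 + b}$)
$z{\left(r,t \right)} = -5$
$N = 2 \sqrt{54647}$ ($N = \sqrt{218607 - 19} = \sqrt{218588} = 2 \sqrt{54647} \approx 467.53$)
$R = -2382$
$R + N = -2382 + 2 \sqrt{54647}$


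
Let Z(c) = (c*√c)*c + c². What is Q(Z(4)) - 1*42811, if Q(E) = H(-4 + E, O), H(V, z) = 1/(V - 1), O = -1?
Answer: -1840872/43 ≈ -42811.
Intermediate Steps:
H(V, z) = 1/(-1 + V)
Z(c) = c² + c^(5/2) (Z(c) = c^(3/2)*c + c² = c^(5/2) + c² = c² + c^(5/2))
Q(E) = 1/(-5 + E) (Q(E) = 1/(-1 + (-4 + E)) = 1/(-5 + E))
Q(Z(4)) - 1*42811 = 1/(-5 + (4² + 4^(5/2))) - 1*42811 = 1/(-5 + (16 + 32)) - 42811 = 1/(-5 + 48) - 42811 = 1/43 - 42811 = -1840872/43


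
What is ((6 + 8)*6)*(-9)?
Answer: -756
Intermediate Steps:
((6 + 8)*6)*(-9) = (14*6)*(-9) = 84*(-9) = -756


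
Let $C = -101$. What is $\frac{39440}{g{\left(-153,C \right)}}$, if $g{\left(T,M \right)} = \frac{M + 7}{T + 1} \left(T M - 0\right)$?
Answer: $\frac{176320}{42723} \approx 4.1271$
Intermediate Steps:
$g{\left(T,M \right)} = \frac{M T \left(7 + M\right)}{1 + T}$ ($g{\left(T,M \right)} = \frac{7 + M}{1 + T} \left(M T + 0\right) = \frac{7 + M}{1 + T} M T = \frac{M T \left(7 + M\right)}{1 + T}$)
$\frac{39440}{g{\left(-153,C \right)}} = \frac{39440}{\left(-101\right) \left(-153\right) \frac{1}{1 - 153} \left(7 - 101\right)} = \frac{39440}{\left(-101\right) \left(-153\right) \frac{1}{-152} \left(-94\right)} = \frac{39440}{\left(-101\right) \left(-153\right) \left(- \frac{1}{152}\right) \left(-94\right)} = \frac{39440}{\frac{726291}{76}} = 39440 \cdot \frac{76}{726291} = \frac{176320}{42723}$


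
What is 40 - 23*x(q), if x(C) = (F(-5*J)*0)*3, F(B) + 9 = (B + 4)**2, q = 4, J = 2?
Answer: 40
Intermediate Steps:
F(B) = -9 + (4 + B)**2 (F(B) = -9 + (B + 4)**2 = -9 + (4 + B)**2)
x(C) = 0 (x(C) = ((-9 + (4 - 5*2)**2)*0)*3 = ((-9 + (4 - 10)**2)*0)*3 = ((-9 + (-6)**2)*0)*3 = ((-9 + 36)*0)*3 = (27*0)*3 = 0*3 = 0)
40 - 23*x(q) = 40 - 23*0 = 40 + 0 = 40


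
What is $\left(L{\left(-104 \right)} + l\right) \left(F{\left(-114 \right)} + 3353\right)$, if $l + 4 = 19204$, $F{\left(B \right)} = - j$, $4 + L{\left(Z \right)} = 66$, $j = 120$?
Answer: $62274046$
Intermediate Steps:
$L{\left(Z \right)} = 62$ ($L{\left(Z \right)} = -4 + 66 = 62$)
$F{\left(B \right)} = -120$ ($F{\left(B \right)} = \left(-1\right) 120 = -120$)
$l = 19200$ ($l = -4 + 19204 = 19200$)
$\left(L{\left(-104 \right)} + l\right) \left(F{\left(-114 \right)} + 3353\right) = \left(62 + 19200\right) \left(-120 + 3353\right) = 19262 \cdot 3233 = 62274046$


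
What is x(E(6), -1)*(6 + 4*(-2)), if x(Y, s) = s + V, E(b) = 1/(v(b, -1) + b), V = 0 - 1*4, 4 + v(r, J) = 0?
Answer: 10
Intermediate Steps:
v(r, J) = -4 (v(r, J) = -4 + 0 = -4)
V = -4 (V = 0 - 4 = -4)
E(b) = 1/(-4 + b)
x(Y, s) = -4 + s (x(Y, s) = s - 4 = -4 + s)
x(E(6), -1)*(6 + 4*(-2)) = (-4 - 1)*(6 + 4*(-2)) = -5*(6 - 8) = -5*(-2) = 10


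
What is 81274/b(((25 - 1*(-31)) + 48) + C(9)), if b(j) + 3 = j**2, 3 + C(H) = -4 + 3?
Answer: 81274/9997 ≈ 8.1298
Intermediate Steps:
C(H) = -4 (C(H) = -3 + (-4 + 3) = -3 - 1 = -4)
b(j) = -3 + j**2
81274/b(((25 - 1*(-31)) + 48) + C(9)) = 81274/(-3 + (((25 - 1*(-31)) + 48) - 4)**2) = 81274/(-3 + (((25 + 31) + 48) - 4)**2) = 81274/(-3 + ((56 + 48) - 4)**2) = 81274/(-3 + (104 - 4)**2) = 81274/(-3 + 100**2) = 81274/(-3 + 10000) = 81274/9997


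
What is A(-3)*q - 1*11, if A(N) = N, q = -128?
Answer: 373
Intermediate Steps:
A(-3)*q - 1*11 = -3*(-128) - 1*11 = 384 - 11 = 373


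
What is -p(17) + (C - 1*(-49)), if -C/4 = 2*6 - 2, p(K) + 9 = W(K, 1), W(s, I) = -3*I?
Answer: 21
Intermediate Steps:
p(K) = -12 (p(K) = -9 - 3*1 = -9 - 3 = -12)
C = -40 (C = -4*(2*6 - 2) = -4*(12 - 2) = -4*10 = -40)
-p(17) + (C - 1*(-49)) = -1*(-12) + (-40 - 1*(-49)) = 12 + (-40 + 49) = 12 + 9 = 21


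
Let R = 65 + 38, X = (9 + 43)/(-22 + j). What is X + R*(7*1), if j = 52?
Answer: 10841/15 ≈ 722.73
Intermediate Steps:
X = 26/15 (X = (9 + 43)/(-22 + 52) = 52/30 = 52*(1/30) = 26/15 ≈ 1.7333)
R = 103
X + R*(7*1) = 26/15 + 103*(7*1) = 26/15 + 103*7 = 26/15 + 721 = 10841/15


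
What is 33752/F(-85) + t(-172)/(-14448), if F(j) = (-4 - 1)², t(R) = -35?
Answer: 69664253/51600 ≈ 1350.1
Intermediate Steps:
F(j) = 25 (F(j) = (-5)² = 25)
33752/F(-85) + t(-172)/(-14448) = 33752/25 - 35/(-14448) = 33752*(1/25) - 35*(-1/14448) = 33752/25 + 5/2064 = 69664253/51600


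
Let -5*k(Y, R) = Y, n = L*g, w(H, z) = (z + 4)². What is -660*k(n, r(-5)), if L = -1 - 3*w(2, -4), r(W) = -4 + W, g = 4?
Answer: -528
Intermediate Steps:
w(H, z) = (4 + z)²
L = -1 (L = -1 - 3*(4 - 4)² = -1 - 3*0² = -1 - 3*0 = -1 + 0 = -1)
n = -4 (n = -1*4 = -4)
k(Y, R) = -Y/5
-660*k(n, r(-5)) = -(-132)*(-4) = -660*⅘ = -528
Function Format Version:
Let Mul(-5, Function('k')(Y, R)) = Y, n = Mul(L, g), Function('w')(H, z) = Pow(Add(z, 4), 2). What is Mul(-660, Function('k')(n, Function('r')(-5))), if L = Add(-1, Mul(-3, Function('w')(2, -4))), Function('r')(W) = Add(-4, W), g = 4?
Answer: -528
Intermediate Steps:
Function('w')(H, z) = Pow(Add(4, z), 2)
L = -1 (L = Add(-1, Mul(-3, Pow(Add(4, -4), 2))) = Add(-1, Mul(-3, Pow(0, 2))) = Add(-1, Mul(-3, 0)) = Add(-1, 0) = -1)
n = -4 (n = Mul(-1, 4) = -4)
Function('k')(Y, R) = Mul(Rational(-1, 5), Y)
Mul(-660, Function('k')(n, Function('r')(-5))) = Mul(-660, Mul(Rational(-1, 5), -4)) = Mul(-660, Rational(4, 5)) = -528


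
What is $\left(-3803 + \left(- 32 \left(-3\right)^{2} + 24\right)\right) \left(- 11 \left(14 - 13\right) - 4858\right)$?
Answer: $19802223$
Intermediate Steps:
$\left(-3803 + \left(- 32 \left(-3\right)^{2} + 24\right)\right) \left(- 11 \left(14 - 13\right) - 4858\right) = \left(-3803 + \left(\left(-32\right) 9 + 24\right)\right) \left(\left(-11\right) 1 - 4858\right) = \left(-3803 + \left(-288 + 24\right)\right) \left(-11 - 4858\right) = \left(-3803 - 264\right) \left(-4869\right) = \left(-4067\right) \left(-4869\right) = 19802223$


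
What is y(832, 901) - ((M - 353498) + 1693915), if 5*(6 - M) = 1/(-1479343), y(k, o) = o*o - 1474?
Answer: -3920969034641/7396715 ≈ -5.3010e+5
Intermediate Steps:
y(k, o) = -1474 + o² (y(k, o) = o² - 1474 = -1474 + o²)
M = 44380291/7396715 (M = 6 - ⅕/(-1479343) = 6 - ⅕*(-1/1479343) = 6 + 1/7396715 = 44380291/7396715 ≈ 6.0000)
y(832, 901) - ((M - 353498) + 1693915) = (-1474 + 901²) - ((44380291/7396715 - 353498) + 1693915) = (-1474 + 811801) - (-2614679578779/7396715 + 1693915) = 810327 - 1*9914726910446/7396715 = 810327 - 9914726910446/7396715 = -3920969034641/7396715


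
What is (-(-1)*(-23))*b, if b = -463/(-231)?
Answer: -10649/231 ≈ -46.100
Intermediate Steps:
b = 463/231 (b = -463*(-1/231) = 463/231 ≈ 2.0043)
(-(-1)*(-23))*b = -(-1)*(-23)*(463/231) = -1*23*(463/231) = -23*463/231 = -10649/231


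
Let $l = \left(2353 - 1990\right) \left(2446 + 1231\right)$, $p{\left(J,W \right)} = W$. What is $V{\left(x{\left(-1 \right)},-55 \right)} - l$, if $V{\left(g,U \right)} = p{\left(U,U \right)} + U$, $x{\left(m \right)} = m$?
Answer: $-1334861$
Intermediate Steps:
$V{\left(g,U \right)} = 2 U$ ($V{\left(g,U \right)} = U + U = 2 U$)
$l = 1334751$ ($l = 363 \cdot 3677 = 1334751$)
$V{\left(x{\left(-1 \right)},-55 \right)} - l = 2 \left(-55\right) - 1334751 = -110 - 1334751 = -1334861$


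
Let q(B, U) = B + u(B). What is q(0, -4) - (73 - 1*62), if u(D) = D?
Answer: -11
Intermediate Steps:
q(B, U) = 2*B (q(B, U) = B + B = 2*B)
q(0, -4) - (73 - 1*62) = 2*0 - (73 - 1*62) = 0 - (73 - 62) = 0 - 1*11 = 0 - 11 = -11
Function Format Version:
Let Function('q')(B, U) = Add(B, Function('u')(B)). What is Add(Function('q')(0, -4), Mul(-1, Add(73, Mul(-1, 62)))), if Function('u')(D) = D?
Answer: -11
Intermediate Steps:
Function('q')(B, U) = Mul(2, B) (Function('q')(B, U) = Add(B, B) = Mul(2, B))
Add(Function('q')(0, -4), Mul(-1, Add(73, Mul(-1, 62)))) = Add(Mul(2, 0), Mul(-1, Add(73, Mul(-1, 62)))) = Add(0, Mul(-1, Add(73, -62))) = Add(0, Mul(-1, 11)) = Add(0, -11) = -11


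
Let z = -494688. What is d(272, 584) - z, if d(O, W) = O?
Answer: 494960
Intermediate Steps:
d(272, 584) - z = 272 - 1*(-494688) = 272 + 494688 = 494960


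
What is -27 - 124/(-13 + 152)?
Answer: -3877/139 ≈ -27.892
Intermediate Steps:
-27 - 124/(-13 + 152) = -27 - 124/139 = -3877/139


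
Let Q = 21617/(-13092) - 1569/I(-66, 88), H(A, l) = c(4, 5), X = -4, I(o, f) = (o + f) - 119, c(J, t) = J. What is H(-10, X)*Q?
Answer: 18444499/317481 ≈ 58.096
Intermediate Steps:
I(o, f) = -119 + f + o (I(o, f) = (f + o) - 119 = -119 + f + o)
H(A, l) = 4
Q = 18444499/1269924 (Q = 21617/(-13092) - 1569/(-119 + 88 - 66) = 21617*(-1/13092) - 1569/(-97) = -21617/13092 - 1569*(-1/97) = -21617/13092 + 1569/97 = 18444499/1269924 ≈ 14.524)
H(-10, X)*Q = 4*(18444499/1269924) = 18444499/317481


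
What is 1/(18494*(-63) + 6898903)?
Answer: 1/5733781 ≈ 1.7440e-7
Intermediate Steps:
1/(18494*(-63) + 6898903) = 1/(-1165122 + 6898903) = 1/5733781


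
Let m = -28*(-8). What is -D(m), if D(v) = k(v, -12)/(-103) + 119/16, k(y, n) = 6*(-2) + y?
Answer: -8865/1648 ≈ -5.3792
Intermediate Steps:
m = 224
k(y, n) = -12 + y
D(v) = 12449/1648 - v/103 (D(v) = (-12 + v)/(-103) + 119/16 = (-12 + v)*(-1/103) + 119*(1/16) = (12/103 - v/103) + 119/16 = 12449/1648 - v/103)
-D(m) = -(12449/1648 - 1/103*224) = -(12449/1648 - 224/103) = -1*8865/1648 = -8865/1648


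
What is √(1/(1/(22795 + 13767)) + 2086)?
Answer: 2*√9662 ≈ 196.59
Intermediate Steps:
√(1/(1/(22795 + 13767)) + 2086) = √(1/(1/36562) + 2086) = √(36562 + 2086) = √38648 = 2*√9662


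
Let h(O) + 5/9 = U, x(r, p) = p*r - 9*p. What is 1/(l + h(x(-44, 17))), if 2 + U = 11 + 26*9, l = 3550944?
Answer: 9/31960678 ≈ 2.8160e-7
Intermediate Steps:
x(r, p) = -9*p + p*r
U = 243 (U = -2 + (11 + 26*9) = -2 + (11 + 234) = -2 + 245 = 243)
h(O) = 2182/9 (h(O) = -5/9 + 243 = 2182/9)
1/(l + h(x(-44, 17))) = 1/(3550944 + 2182/9) = 1/(31960678/9) = 9/31960678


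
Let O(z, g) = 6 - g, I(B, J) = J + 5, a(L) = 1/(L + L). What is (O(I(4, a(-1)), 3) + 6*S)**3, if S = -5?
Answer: -19683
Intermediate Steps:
a(L) = 1/(2*L)
I(B, J) = 5 + J
(O(I(4, a(-1)), 3) + 6*S)**3 = ((6 - 1*3) + 6*(-5))**3 = ((6 - 3) - 30)**3 = (3 - 30)**3 = (-27)**3 = -19683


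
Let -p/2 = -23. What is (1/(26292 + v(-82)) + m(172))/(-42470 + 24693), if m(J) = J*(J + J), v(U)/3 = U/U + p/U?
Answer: -63784642409/19164068202 ≈ -3.3283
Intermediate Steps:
p = 46 (p = -2*(-23) = 46)
v(U) = 3 + 138/U (v(U) = 3*(U/U + 46/U) = 3*(1 + 46/U) = 3 + 138/U)
m(J) = 2*J² (m(J) = J*(2*J) = 2*J²)
(1/(26292 + v(-82)) + m(172))/(-42470 + 24693) = (1/(26292 + (3 + 138/(-82))) + 2*172²)/(-42470 + 24693) = (1/(26292 + (3 + 138*(-1/82))) + 2*29584)/(-17777) = (1/(26292 + (3 - 69/41)) + 59168)*(-1/17777) = (1/(26292 + 54/41) + 59168)*(-1/17777) = (1/(1078026/41) + 59168)*(-1/17777) = (41/1078026 + 59168)*(-1/17777) = (63784642409/1078026)*(-1/17777) = -63784642409/19164068202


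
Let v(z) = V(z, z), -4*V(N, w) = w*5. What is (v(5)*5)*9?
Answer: -1125/4 ≈ -281.25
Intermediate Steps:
V(N, w) = -5*w/4 (V(N, w) = -w*5/4 = -5*w/4)
v(z) = -5*z/4
(v(5)*5)*9 = (-5/4*5*5)*9 = -25/4*5*9 = -125/4*9 = -1125/4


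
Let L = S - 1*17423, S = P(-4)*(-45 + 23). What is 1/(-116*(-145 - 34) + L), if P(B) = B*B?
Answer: 1/2989 ≈ 0.00033456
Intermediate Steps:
P(B) = B²
S = -352 (S = (-4)²*(-45 + 23) = 16*(-22) = -352)
L = -17775 (L = -352 - 1*17423 = -352 - 17423 = -17775)
1/(-116*(-145 - 34) + L) = 1/(-116*(-145 - 34) - 17775) = 1/(-116*(-179) - 17775) = 1/(20764 - 17775) = 1/2989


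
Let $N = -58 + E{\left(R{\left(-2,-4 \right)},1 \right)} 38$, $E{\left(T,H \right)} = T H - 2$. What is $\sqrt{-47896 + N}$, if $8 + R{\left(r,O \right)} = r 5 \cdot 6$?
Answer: $i \sqrt{50614} \approx 224.98 i$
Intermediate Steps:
$R{\left(r,O \right)} = -8 + 30 r$ ($R{\left(r,O \right)} = -8 + r 5 \cdot 6 = -8 + 5 r 6 = -8 + 30 r$)
$E{\left(T,H \right)} = -2 + H T$ ($E{\left(T,H \right)} = H T - 2 = -2 + H T$)
$N = -2718$ ($N = -58 + \left(-2 + 1 \left(-8 + 30 \left(-2\right)\right)\right) 38 = -58 + \left(-2 + 1 \left(-8 - 60\right)\right) 38 = -58 + \left(-2 + 1 \left(-68\right)\right) 38 = -58 + \left(-2 - 68\right) 38 = -58 - 2660 = -2718$)
$\sqrt{-47896 + N} = \sqrt{-47896 - 2718} = \sqrt{-50614} = i \sqrt{50614}$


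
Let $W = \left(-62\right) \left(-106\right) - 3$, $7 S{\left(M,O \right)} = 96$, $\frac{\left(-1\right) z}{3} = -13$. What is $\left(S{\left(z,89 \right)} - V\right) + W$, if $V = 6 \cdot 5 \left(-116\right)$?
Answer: $\frac{70439}{7} \approx 10063.0$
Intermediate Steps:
$z = 39$ ($z = \left(-3\right) \left(-13\right) = 39$)
$S{\left(M,O \right)} = \frac{96}{7}$ ($S{\left(M,O \right)} = \frac{1}{7} \cdot 96 = \frac{96}{7}$)
$W = 6569$ ($W = 6572 - 3 = 6569$)
$V = -3480$ ($V = 30 \left(-116\right) = -3480$)
$\left(S{\left(z,89 \right)} - V\right) + W = \left(\frac{96}{7} - -3480\right) + 6569 = \left(\frac{96}{7} + 3480\right) + 6569 = \frac{24456}{7} + 6569 = \frac{70439}{7}$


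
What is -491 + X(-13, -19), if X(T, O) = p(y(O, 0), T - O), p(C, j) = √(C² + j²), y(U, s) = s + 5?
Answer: -491 + √61 ≈ -483.19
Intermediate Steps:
y(U, s) = 5 + s
X(T, O) = √(25 + (T - O)²) (X(T, O) = √((5 + 0)² + (T - O)²) = √(5² + (T - O)²) = √(25 + (T - O)²))
-491 + X(-13, -19) = -491 + √(25 + (-19 - 1*(-13))²) = -491 + √(25 + (-19 + 13)²) = -491 + √(25 + (-6)²) = -491 + √(25 + 36) = -491 + √61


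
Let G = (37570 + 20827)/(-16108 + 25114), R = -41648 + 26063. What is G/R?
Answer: -58397/140358510 ≈ -0.00041606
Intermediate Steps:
R = -15585
G = 58397/9006 ≈ 6.4842
G/R = (58397/9006)/(-15585) = (58397/9006)*(-1/15585) = -58397/140358510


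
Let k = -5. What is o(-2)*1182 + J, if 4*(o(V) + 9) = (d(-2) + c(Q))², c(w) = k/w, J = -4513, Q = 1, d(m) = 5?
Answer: -15151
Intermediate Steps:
c(w) = -5/w
o(V) = -9 (o(V) = -9 + (5 - 5/1)²/4 = -9 + (5 - 5*1)²/4 = -9 + (5 - 5)²/4 = -9 + (¼)*0² = -9 + (¼)*0 = -9 + 0 = -9)
o(-2)*1182 + J = -9*1182 - 4513 = -10638 - 4513 = -15151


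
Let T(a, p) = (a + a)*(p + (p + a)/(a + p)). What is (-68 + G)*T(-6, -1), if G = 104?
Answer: 0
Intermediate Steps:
T(a, p) = 2*a*(1 + p) (T(a, p) = (2*a)*(p + (a + p)/(a + p)) = (2*a)*(p + 1) = (2*a)*(1 + p) = 2*a*(1 + p))
(-68 + G)*T(-6, -1) = (-68 + 104)*(2*(-6)*(1 - 1)) = 36*(2*(-6)*0) = 36*0 = 0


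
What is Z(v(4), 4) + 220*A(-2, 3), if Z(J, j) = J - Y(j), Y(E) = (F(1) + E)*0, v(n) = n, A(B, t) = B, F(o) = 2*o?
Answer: -436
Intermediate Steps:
Y(E) = 0 (Y(E) = (2*1 + E)*0 = (2 + E)*0 = 0)
Z(J, j) = J (Z(J, j) = J - 1*0 = J + 0 = J)
Z(v(4), 4) + 220*A(-2, 3) = 4 + 220*(-2) = 4 - 440 = -436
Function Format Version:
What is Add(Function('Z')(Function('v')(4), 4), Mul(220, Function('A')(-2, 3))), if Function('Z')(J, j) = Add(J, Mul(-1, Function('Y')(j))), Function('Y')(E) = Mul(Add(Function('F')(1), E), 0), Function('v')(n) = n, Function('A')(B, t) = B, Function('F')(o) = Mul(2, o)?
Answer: -436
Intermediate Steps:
Function('Y')(E) = 0 (Function('Y')(E) = Mul(Add(Mul(2, 1), E), 0) = Mul(Add(2, E), 0) = 0)
Function('Z')(J, j) = J (Function('Z')(J, j) = Add(J, Mul(-1, 0)) = Add(J, 0) = J)
Add(Function('Z')(Function('v')(4), 4), Mul(220, Function('A')(-2, 3))) = Add(4, Mul(220, -2)) = Add(4, -440) = -436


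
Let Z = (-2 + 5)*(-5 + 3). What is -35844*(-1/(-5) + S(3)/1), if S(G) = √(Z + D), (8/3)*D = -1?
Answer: -35844/5 - 8961*I*√102 ≈ -7168.8 - 90502.0*I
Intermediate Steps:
D = -3/8 (D = (3/8)*(-1) = -3/8 ≈ -0.37500)
Z = -6 (Z = 3*(-2) = -6)
S(G) = I*√102/4 (S(G) = √(-6 - 3/8) = √(-51/8) = I*√102/4)
-35844*(-1/(-5) + S(3)/1) = -35844*(-1/(-5) + (I*√102/4)/1) = -35844*(-1*(-⅕) + (I*√102/4)*1) = -35844*(⅕ + I*√102/4) = -8961*(⅘ + I*√102) = -35844/5 - 8961*I*√102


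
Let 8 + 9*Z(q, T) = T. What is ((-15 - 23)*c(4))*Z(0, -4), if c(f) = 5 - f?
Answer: 152/3 ≈ 50.667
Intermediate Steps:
Z(q, T) = -8/9 + T/9
((-15 - 23)*c(4))*Z(0, -4) = ((-15 - 23)*(5 - 1*4))*(-8/9 + (⅑)*(-4)) = (-38*(5 - 4))*(-8/9 - 4/9) = -38*1*(-4/3) = -38*(-4/3) = 152/3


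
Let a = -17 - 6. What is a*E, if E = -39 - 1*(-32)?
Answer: 161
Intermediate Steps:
a = -23
E = -7 (E = -39 + 32 = -7)
a*E = -23*(-7) = 161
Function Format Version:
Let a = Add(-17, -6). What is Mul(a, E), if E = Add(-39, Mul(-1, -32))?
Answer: 161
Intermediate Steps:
a = -23
E = -7 (E = Add(-39, 32) = -7)
Mul(a, E) = Mul(-23, -7) = 161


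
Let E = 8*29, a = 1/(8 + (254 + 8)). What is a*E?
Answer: 116/135 ≈ 0.85926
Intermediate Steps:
a = 1/270 (a = 1/(8 + 262) = 1/270 ≈ 0.0037037)
E = 232
a*E = (1/270)*232 = 116/135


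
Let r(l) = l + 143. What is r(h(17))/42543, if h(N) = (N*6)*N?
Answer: 1877/42543 ≈ 0.044120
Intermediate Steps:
h(N) = 6*N**2 (h(N) = (6*N)*N = 6*N**2)
r(l) = 143 + l
r(h(17))/42543 = (143 + 6*17**2)/42543 = (143 + 6*289)*(1/42543) = (143 + 1734)*(1/42543) = 1877*(1/42543) = 1877/42543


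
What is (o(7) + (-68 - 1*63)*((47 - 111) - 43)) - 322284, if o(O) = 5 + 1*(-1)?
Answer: -308263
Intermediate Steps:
o(O) = 4 (o(O) = 5 - 1 = 4)
(o(7) + (-68 - 1*63)*((47 - 111) - 43)) - 322284 = (4 + (-68 - 1*63)*((47 - 111) - 43)) - 322284 = (4 + (-68 - 63)*(-64 - 43)) - 322284 = (4 - 131*(-107)) - 322284 = (4 + 14017) - 322284 = 14021 - 322284 = -308263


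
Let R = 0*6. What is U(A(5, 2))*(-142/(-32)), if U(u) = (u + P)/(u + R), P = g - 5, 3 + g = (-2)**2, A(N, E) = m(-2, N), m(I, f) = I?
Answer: 213/16 ≈ 13.313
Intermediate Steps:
A(N, E) = -2
g = 1 (g = -3 + (-2)**2 = -3 + 4 = 1)
R = 0
P = -4 (P = 1 - 5 = -4)
U(u) = (-4 + u)/u (U(u) = (u - 4)/(u + 0) = (-4 + u)/u)
U(A(5, 2))*(-142/(-32)) = ((-4 - 2)/(-2))*(-142/(-32)) = (-1/2*(-6))*(-142*(-1/32)) = 3*(71/16) = 213/16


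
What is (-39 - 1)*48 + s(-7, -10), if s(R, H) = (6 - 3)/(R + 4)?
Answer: -1921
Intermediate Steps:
s(R, H) = 3/(4 + R)
(-39 - 1)*48 + s(-7, -10) = (-39 - 1)*48 + 3/(4 - 7) = -40*48 + 3/(-3) = -1920 + 3*(-1/3) = -1920 - 1 = -1921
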